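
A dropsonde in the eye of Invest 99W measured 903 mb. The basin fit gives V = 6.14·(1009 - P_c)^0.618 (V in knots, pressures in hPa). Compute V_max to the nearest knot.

ΔP = 1009 − 903 = 106 mb.
106^0.618 ≈ 17.850.
V ≈ 6.14 × 17.850 ≈ 109.6 kt.

110 kt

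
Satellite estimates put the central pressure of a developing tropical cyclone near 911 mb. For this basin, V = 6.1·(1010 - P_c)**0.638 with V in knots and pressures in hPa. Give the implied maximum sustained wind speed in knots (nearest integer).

114 kt

ΔP = 1010 − 911 = 99 mb.
99^0.638 ≈ 18.759.
V ≈ 6.1 × 18.759 ≈ 114.4 kt.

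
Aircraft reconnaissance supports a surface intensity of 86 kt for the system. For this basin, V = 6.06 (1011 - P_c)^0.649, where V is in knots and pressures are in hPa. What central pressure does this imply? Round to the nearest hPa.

ΔP = (V / 6.06)^(1/0.649) = (86/6.06)^1.541.
86/6.06 = 14.191; 14.191^1.541 ≈ 59.58 hPa.
P_c = 1011 − 59.58 = 951.42 ≈ 951 hPa.

951 hPa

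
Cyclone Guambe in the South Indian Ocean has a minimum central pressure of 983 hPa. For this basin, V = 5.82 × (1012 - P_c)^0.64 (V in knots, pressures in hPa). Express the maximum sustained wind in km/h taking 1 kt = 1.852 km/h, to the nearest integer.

ΔP = 1012 − 983 = 29 hPa.
V ≈ 5.82 × 29^0.64 = 5.82 × 8.628 ≈ 50.218 kt.
50.218 × 1.852 ≈ 93.00 km/h → 93 km/h.

93 km/h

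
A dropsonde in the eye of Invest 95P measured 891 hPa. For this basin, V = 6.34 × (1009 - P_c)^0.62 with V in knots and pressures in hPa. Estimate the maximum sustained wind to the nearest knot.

122 kt

ΔP = 1009 − 891 = 118 hPa.
118^0.62 ≈ 19.256.
V ≈ 6.34 × 19.256 ≈ 122.1 kt.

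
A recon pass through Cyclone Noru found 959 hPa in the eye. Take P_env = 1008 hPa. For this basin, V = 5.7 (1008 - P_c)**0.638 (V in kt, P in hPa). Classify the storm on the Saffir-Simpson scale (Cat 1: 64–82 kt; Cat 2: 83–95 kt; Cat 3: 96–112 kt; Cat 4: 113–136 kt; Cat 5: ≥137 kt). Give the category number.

ΔP = 1008 − 959 = 49 hPa.
V ≈ 5.7 × 49^0.638 = 5.7 × 11.98 ≈ 68 kt.
68 kt falls in the Category 1 band.

1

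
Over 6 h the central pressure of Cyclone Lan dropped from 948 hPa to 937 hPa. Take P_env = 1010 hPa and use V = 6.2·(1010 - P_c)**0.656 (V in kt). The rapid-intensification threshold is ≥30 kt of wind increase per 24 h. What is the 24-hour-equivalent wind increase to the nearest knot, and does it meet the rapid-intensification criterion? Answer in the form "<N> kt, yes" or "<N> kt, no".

42 kt, yes

V₁: ΔP = 62, V ≈ 6.2 × 62^0.656 ≈ 92.94 kt.
V₂: ΔP = 73, V ≈ 6.2 × 73^0.656 ≈ 103.45 kt.
ΔV over 6 h = 10.51 kt → 24 h equivalent = 10.51 × 24/6 ≈ 42.04 kt.
42 kt ≥ 30 kt ⇒ rapid intensification.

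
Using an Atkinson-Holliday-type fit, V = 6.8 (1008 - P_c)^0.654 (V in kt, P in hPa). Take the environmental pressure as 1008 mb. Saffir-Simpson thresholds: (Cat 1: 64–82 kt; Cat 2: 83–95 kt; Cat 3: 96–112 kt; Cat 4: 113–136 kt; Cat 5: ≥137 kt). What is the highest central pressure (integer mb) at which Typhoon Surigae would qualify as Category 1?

977 mb

Category 1 begins at V = 64 kt.
Required ΔP = (64/6.8)^(1/0.654) = 9.412^1.529 ≈ 30.82 mb.
P_c ≤ 1008 − 30.82 = 977.18, so the highest integer P_c is 977 mb.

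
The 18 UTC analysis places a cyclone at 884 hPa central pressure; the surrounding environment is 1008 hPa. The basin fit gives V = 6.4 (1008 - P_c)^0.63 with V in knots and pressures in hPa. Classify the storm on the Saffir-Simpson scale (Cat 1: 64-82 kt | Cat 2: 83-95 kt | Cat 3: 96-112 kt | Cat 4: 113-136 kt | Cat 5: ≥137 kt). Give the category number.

ΔP = 1008 − 884 = 124 hPa.
V ≈ 6.4 × 124^0.63 = 6.4 × 20.84 ≈ 133 kt.
133 kt falls in the Category 4 band.

4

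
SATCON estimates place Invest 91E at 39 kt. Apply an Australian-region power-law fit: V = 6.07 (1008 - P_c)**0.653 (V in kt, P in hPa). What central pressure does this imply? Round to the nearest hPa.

991 hPa

ΔP = (V / 6.07)^(1/0.653) = (39/6.07)^1.531.
39/6.07 = 6.425; 6.425^1.531 ≈ 17.27 hPa.
P_c = 1008 − 17.27 = 990.73 ≈ 991 hPa.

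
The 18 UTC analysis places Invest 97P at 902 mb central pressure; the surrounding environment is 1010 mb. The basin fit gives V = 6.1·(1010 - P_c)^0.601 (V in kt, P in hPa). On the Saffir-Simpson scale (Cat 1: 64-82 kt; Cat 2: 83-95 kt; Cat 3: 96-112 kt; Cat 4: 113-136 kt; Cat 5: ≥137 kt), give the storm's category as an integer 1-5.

ΔP = 1010 − 902 = 108 mb.
V ≈ 6.1 × 108^0.601 = 6.1 × 16.68 ≈ 102 kt.
102 kt falls in the Category 3 band.

3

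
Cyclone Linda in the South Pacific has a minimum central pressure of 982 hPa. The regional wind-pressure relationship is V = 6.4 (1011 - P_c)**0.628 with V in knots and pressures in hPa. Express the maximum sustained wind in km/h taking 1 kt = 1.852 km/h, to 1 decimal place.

98.2 km/h

ΔP = 1011 − 982 = 29 hPa.
V ≈ 6.4 × 29^0.628 = 6.4 × 8.287 ≈ 53.035 kt.
53.035 × 1.852 ≈ 98.22 km/h → 98.2 km/h.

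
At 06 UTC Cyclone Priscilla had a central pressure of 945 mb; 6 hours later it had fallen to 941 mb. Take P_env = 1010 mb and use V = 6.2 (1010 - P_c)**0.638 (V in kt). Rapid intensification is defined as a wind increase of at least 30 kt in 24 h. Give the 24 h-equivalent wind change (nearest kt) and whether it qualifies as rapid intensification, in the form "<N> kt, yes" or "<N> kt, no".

V₁: ΔP = 65, V ≈ 6.2 × 65^0.638 ≈ 88.93 kt.
V₂: ΔP = 69, V ≈ 6.2 × 69^0.638 ≈ 92.38 kt.
ΔV over 6 h = 3.45 kt → 24 h equivalent = 3.45 × 24/6 ≈ 13.80 kt.
14 kt < 30 kt ⇒ not rapid intensification.

14 kt, no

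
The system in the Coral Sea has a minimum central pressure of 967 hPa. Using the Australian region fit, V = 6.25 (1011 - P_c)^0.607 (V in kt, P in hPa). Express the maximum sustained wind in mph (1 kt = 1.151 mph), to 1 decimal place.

ΔP = 1011 − 967 = 44 hPa.
V ≈ 6.25 × 44^0.607 = 6.25 × 9.944 ≈ 62.152 kt.
62.152 × 1.151 ≈ 71.54 mph → 71.5 mph.

71.5 mph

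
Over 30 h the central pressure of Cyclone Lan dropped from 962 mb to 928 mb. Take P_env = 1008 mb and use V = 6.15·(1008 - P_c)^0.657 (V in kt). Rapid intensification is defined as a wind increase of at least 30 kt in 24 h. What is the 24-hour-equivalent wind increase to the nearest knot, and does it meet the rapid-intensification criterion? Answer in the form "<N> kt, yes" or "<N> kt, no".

V₁: ΔP = 46, V ≈ 6.15 × 46^0.657 ≈ 76.09 kt.
V₂: ΔP = 80, V ≈ 6.15 × 80^0.657 ≈ 109.45 kt.
ΔV over 30 h = 33.36 kt → 24 h equivalent = 33.36 × 24/30 ≈ 26.69 kt.
27 kt < 30 kt ⇒ not rapid intensification.

27 kt, no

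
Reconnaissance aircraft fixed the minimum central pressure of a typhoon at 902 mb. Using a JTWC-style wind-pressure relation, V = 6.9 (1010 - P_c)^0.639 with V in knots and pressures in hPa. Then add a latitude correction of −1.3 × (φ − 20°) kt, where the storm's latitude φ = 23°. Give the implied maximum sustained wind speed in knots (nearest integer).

134 kt

ΔP = 1010 − 902 = 108 mb.
108^0.639 ≈ 19.923.
V ≈ 6.9 × 19.923 ≈ 137.5 kt.
Latitude correction: −1.3 × (23 − 20) = -3.9 kt.
Corrected V ≈ 133.6 kt → 134 kt.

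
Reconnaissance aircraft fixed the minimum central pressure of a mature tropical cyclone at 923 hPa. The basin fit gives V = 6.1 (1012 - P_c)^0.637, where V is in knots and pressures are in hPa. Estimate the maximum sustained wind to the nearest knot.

106 kt

ΔP = 1012 − 923 = 89 hPa.
89^0.637 ≈ 17.449.
V ≈ 6.1 × 17.449 ≈ 106.4 kt.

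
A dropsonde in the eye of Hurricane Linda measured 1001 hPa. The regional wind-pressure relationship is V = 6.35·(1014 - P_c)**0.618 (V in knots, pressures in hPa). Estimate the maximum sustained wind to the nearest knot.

31 kt

ΔP = 1014 − 1001 = 13 hPa.
13^0.618 ≈ 4.880.
V ≈ 6.35 × 4.880 ≈ 31.0 kt.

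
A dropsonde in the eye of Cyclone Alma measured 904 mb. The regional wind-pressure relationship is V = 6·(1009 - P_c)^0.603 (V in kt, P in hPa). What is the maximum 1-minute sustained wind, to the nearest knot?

99 kt

ΔP = 1009 − 904 = 105 mb.
105^0.603 ≈ 16.549.
V ≈ 6 × 16.549 ≈ 99.3 kt.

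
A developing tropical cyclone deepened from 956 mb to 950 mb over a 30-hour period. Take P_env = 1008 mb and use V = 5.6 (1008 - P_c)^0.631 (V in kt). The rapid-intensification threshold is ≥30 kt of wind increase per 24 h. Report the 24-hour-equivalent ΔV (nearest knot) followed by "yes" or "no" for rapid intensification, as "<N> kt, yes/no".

V₁: ΔP = 52, V ≈ 5.6 × 52^0.631 ≈ 67.76 kt.
V₂: ΔP = 58, V ≈ 5.6 × 58^0.631 ≈ 72.60 kt.
ΔV over 30 h = 4.84 kt → 24 h equivalent = 4.84 × 24/30 ≈ 3.87 kt.
4 kt < 30 kt ⇒ not rapid intensification.

4 kt, no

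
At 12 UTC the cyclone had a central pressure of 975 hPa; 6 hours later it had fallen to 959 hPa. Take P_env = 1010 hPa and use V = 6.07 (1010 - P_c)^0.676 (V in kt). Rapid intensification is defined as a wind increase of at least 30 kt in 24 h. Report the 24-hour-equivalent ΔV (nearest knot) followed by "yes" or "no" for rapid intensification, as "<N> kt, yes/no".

V₁: ΔP = 35, V ≈ 6.07 × 35^0.676 ≈ 67.14 kt.
V₂: ΔP = 51, V ≈ 6.07 × 51^0.676 ≈ 86.60 kt.
ΔV over 6 h = 19.46 kt → 24 h equivalent = 19.46 × 24/6 ≈ 77.84 kt.
78 kt ≥ 30 kt ⇒ rapid intensification.

78 kt, yes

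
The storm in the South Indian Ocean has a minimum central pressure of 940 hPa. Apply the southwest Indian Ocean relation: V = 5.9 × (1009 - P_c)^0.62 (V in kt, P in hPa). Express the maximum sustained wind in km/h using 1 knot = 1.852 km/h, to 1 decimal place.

ΔP = 1009 − 940 = 69 hPa.
V ≈ 5.9 × 69^0.62 = 5.9 × 13.807 ≈ 81.459 kt.
81.459 × 1.852 ≈ 150.86 km/h → 150.9 km/h.

150.9 km/h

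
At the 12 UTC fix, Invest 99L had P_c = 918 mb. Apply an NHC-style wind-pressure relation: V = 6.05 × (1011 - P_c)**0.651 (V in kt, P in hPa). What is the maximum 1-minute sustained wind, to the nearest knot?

116 kt

ΔP = 1011 − 918 = 93 mb.
93^0.651 ≈ 19.120.
V ≈ 6.05 × 19.120 ≈ 115.7 kt.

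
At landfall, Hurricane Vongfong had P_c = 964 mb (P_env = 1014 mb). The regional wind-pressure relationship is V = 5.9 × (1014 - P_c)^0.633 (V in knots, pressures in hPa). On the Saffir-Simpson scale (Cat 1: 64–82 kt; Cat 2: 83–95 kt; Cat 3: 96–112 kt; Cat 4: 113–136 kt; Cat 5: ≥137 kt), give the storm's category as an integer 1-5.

1

ΔP = 1014 − 964 = 50 mb.
V ≈ 5.9 × 50^0.633 = 5.9 × 11.90 ≈ 70 kt.
70 kt falls in the Category 1 band.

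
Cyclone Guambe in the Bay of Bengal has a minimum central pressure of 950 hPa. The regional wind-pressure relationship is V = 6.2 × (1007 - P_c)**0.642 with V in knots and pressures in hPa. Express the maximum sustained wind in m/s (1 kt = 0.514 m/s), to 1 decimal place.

ΔP = 1007 − 950 = 57 hPa.
V ≈ 6.2 × 57^0.642 = 6.2 × 13.405 ≈ 83.112 kt.
83.112 × 0.514 ≈ 42.72 m/s → 42.7 m/s.

42.7 m/s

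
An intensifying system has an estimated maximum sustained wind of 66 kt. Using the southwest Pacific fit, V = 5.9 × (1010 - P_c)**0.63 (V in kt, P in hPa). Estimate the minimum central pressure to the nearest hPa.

ΔP = (V / 5.9)^(1/0.63) = (66/5.9)^1.587.
66/5.9 = 11.186; 11.186^1.587 ≈ 46.19 hPa.
P_c = 1010 − 46.19 = 963.81 ≈ 964 hPa.

964 hPa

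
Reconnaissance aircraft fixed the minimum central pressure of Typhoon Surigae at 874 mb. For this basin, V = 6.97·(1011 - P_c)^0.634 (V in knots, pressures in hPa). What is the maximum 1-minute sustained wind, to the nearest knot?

158 kt

ΔP = 1011 − 874 = 137 mb.
137^0.634 ≈ 22.630.
V ≈ 6.97 × 22.630 ≈ 157.7 kt.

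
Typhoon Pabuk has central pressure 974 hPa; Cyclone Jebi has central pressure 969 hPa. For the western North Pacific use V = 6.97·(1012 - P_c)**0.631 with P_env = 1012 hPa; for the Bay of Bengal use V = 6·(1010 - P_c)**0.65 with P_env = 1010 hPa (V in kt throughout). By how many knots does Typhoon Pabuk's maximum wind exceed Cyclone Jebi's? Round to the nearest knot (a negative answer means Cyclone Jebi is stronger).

2 kt

Typhoon Pabuk: ΔP = 38; V ≈ 6.97 × 38^0.631 ≈ 69.20 kt.
Cyclone Jebi: ΔP = 41; V ≈ 6 × 41^0.65 ≈ 67.06 kt.
Difference ≈ 69.20 − 67.06 = 2.14 → 2 kt.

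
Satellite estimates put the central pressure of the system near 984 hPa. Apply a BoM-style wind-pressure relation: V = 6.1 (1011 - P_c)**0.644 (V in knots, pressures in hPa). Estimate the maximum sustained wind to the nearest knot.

ΔP = 1011 − 984 = 27 hPa.
27^0.644 ≈ 8.352.
V ≈ 6.1 × 8.352 ≈ 50.9 kt.

51 kt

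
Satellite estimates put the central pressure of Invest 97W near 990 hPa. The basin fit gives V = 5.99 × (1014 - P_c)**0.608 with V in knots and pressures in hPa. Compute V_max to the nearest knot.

ΔP = 1014 − 990 = 24 hPa.
24^0.608 ≈ 6.905.
V ≈ 5.99 × 6.905 ≈ 41.4 kt.

41 kt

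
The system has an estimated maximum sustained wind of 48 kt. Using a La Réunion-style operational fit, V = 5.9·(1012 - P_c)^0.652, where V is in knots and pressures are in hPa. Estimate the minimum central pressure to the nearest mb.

987 mb

ΔP = (V / 5.9)^(1/0.652) = (48/5.9)^1.534.
48/5.9 = 8.136; 8.136^1.534 ≈ 24.91 mb.
P_c = 1012 − 24.91 = 987.09 ≈ 987 mb.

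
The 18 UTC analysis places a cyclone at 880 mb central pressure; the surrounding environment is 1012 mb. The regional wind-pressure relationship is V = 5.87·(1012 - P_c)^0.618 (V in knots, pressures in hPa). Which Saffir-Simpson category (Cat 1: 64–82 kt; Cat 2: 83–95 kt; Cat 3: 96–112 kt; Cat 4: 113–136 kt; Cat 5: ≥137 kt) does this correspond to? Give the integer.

ΔP = 1012 − 880 = 132 mb.
V ≈ 5.87 × 132^0.618 = 5.87 × 20.44 ≈ 120 kt.
120 kt falls in the Category 4 band.

4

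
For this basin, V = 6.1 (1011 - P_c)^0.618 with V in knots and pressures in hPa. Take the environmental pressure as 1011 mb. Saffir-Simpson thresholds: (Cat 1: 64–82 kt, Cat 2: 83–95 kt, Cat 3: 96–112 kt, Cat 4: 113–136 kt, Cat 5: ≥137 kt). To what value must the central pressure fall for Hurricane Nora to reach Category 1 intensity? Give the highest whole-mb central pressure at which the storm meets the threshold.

Category 1 begins at V = 64 kt.
Required ΔP = (64/6.1)^(1/0.618) = 10.492^1.618 ≈ 44.86 mb.
P_c ≤ 1011 − 44.86 = 966.14, so the highest integer P_c is 966 mb.

966 mb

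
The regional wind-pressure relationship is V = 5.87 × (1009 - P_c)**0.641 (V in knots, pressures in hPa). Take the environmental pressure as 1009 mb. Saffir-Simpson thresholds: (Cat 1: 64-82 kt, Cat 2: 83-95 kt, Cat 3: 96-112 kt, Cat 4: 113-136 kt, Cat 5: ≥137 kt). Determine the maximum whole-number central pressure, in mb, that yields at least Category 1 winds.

967 mb

Category 1 begins at V = 64 kt.
Required ΔP = (64/5.87)^(1/0.641) = 10.903^1.560 ≈ 41.56 mb.
P_c ≤ 1009 − 41.56 = 967.44, so the highest integer P_c is 967 mb.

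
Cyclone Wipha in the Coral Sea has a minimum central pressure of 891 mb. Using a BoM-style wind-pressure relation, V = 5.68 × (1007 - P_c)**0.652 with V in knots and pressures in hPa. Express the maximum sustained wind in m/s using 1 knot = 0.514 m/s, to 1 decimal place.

ΔP = 1007 − 891 = 116 mb.
V ≈ 5.68 × 116^0.652 = 5.68 × 22.183 ≈ 126.001 kt.
126.001 × 0.514 ≈ 64.76 m/s → 64.8 m/s.

64.8 m/s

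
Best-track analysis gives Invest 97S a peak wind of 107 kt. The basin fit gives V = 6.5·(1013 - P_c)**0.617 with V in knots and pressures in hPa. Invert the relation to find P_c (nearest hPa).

ΔP = (V / 6.5)^(1/0.617) = (107/6.5)^1.621.
107/6.5 = 16.462; 16.462^1.621 ≈ 93.67 hPa.
P_c = 1013 − 93.67 = 919.33 ≈ 919 hPa.

919 hPa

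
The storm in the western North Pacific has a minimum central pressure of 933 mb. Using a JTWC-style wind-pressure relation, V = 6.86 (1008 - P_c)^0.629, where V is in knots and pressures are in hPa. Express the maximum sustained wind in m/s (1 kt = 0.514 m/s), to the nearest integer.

ΔP = 1008 − 933 = 75 mb.
V ≈ 6.86 × 75^0.629 = 6.86 × 15.115 ≈ 103.690 kt.
103.690 × 0.514 ≈ 53.30 m/s → 53 m/s.

53 m/s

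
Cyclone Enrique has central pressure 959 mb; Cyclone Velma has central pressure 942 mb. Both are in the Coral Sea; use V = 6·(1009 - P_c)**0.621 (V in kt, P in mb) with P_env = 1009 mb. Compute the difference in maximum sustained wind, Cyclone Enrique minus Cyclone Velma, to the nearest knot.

Cyclone Enrique: ΔP = 50; V ≈ 6 × 50^0.621 ≈ 68.11 kt.
Cyclone Velma: ΔP = 67; V ≈ 6 × 67^0.621 ≈ 81.69 kt.
Difference ≈ 68.11 − 81.69 = -13.58 → -14 kt.

-14 kt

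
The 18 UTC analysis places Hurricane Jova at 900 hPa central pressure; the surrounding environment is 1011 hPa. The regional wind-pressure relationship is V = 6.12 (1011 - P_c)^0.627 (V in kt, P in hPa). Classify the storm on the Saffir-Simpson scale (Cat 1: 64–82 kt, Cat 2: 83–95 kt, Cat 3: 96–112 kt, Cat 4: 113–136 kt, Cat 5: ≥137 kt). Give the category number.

4

ΔP = 1011 − 900 = 111 hPa.
V ≈ 6.12 × 111^0.627 = 6.12 × 19.16 ≈ 117 kt.
117 kt falls in the Category 4 band.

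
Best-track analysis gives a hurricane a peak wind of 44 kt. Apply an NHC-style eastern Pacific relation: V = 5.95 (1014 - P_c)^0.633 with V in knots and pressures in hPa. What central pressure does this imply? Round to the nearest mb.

ΔP = (V / 5.95)^(1/0.633) = (44/5.95)^1.580.
44/5.95 = 7.395; 7.395^1.580 ≈ 23.59 mb.
P_c = 1014 − 23.59 = 990.41 ≈ 990 mb.

990 mb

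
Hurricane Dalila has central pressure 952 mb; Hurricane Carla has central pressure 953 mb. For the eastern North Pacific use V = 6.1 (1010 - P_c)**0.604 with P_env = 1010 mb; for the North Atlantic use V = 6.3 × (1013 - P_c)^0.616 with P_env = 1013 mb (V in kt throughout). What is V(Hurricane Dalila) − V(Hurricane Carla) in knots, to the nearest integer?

Hurricane Dalila: ΔP = 58; V ≈ 6.1 × 58^0.604 ≈ 70.87 kt.
Hurricane Carla: ΔP = 60; V ≈ 6.3 × 60^0.616 ≈ 78.47 kt.
Difference ≈ 70.87 − 78.47 = -7.60 → -8 kt.

-8 kt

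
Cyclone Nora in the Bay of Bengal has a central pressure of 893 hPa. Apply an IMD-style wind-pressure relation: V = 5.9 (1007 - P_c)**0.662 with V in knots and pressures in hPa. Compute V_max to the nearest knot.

ΔP = 1007 − 893 = 114 hPa.
114^0.662 ≈ 22.997.
V ≈ 5.9 × 22.997 ≈ 135.7 kt.

136 kt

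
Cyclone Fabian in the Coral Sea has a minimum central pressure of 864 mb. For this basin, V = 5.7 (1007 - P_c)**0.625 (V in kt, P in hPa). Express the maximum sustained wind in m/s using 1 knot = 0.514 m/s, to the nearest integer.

ΔP = 1007 − 864 = 143 mb.
V ≈ 5.7 × 143^0.625 = 5.7 × 22.237 ≈ 126.753 kt.
126.753 × 0.514 ≈ 65.15 m/s → 65 m/s.

65 m/s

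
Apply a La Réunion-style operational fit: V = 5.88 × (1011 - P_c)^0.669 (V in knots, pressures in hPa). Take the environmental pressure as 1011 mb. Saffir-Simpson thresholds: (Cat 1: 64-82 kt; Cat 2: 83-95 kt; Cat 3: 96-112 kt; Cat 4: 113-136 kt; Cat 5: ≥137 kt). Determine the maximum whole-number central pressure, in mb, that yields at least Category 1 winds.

975 mb

Category 1 begins at V = 64 kt.
Required ΔP = (64/5.88)^(1/0.669) = 10.884^1.495 ≈ 35.46 mb.
P_c ≤ 1011 − 35.46 = 975.54, so the highest integer P_c is 975 mb.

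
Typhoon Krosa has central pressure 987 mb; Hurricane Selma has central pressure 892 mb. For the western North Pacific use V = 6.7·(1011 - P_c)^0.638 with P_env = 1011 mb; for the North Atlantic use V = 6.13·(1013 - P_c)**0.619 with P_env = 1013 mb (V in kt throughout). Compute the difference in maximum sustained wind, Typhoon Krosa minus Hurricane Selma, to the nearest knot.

-68 kt

Typhoon Krosa: ΔP = 24; V ≈ 6.7 × 24^0.638 ≈ 50.89 kt.
Hurricane Selma: ΔP = 121; V ≈ 6.13 × 121^0.619 ≈ 119.32 kt.
Difference ≈ 50.89 − 119.32 = -68.43 → -68 kt.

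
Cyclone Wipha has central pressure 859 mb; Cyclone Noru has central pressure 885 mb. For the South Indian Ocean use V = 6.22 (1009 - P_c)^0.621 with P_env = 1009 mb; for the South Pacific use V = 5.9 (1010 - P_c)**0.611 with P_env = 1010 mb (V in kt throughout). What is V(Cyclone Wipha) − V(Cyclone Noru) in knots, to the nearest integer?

27 kt

Cyclone Wipha: ΔP = 150; V ≈ 6.22 × 150^0.621 ≈ 139.68 kt.
Cyclone Noru: ΔP = 125; V ≈ 5.9 × 125^0.611 ≈ 112.74 kt.
Difference ≈ 139.68 − 112.74 = 26.94 → 27 kt.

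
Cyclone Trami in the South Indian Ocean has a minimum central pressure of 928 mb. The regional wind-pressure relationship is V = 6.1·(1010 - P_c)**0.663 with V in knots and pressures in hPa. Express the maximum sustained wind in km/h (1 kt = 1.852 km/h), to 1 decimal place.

209.8 km/h

ΔP = 1010 − 928 = 82 mb.
V ≈ 6.1 × 82^0.663 = 6.1 × 18.572 ≈ 113.289 kt.
113.289 × 1.852 ≈ 209.81 km/h → 209.8 km/h.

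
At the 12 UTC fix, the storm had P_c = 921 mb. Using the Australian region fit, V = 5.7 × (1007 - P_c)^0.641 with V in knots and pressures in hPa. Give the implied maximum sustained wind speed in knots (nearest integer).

ΔP = 1007 − 921 = 86 mb.
86^0.641 ≈ 17.379.
V ≈ 5.7 × 17.379 ≈ 99.1 kt.

99 kt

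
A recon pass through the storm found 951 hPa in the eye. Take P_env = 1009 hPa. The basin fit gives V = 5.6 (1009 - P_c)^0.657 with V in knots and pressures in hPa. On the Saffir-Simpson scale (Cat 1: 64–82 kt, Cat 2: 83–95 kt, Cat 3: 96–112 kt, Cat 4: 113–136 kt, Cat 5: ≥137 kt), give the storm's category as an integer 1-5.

1

ΔP = 1009 − 951 = 58 hPa.
V ≈ 5.6 × 58^0.657 = 5.6 × 14.41 ≈ 81 kt.
81 kt falls in the Category 1 band.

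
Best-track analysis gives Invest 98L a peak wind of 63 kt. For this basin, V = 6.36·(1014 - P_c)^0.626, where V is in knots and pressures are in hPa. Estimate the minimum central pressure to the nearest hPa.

975 hPa

ΔP = (V / 6.36)^(1/0.626) = (63/6.36)^1.597.
63/6.36 = 9.906; 9.906^1.597 ≈ 38.98 hPa.
P_c = 1014 − 38.98 = 975.02 ≈ 975 hPa.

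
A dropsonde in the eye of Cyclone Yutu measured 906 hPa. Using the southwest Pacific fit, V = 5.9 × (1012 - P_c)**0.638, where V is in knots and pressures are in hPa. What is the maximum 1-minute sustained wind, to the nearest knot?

116 kt

ΔP = 1012 − 906 = 106 hPa.
106^0.638 ≈ 19.595.
V ≈ 5.9 × 19.595 ≈ 115.6 kt.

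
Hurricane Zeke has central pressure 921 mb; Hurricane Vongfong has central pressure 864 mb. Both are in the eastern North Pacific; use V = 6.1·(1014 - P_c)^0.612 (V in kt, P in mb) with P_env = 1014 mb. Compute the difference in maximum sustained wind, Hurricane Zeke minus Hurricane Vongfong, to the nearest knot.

Hurricane Zeke: ΔP = 93; V ≈ 6.1 × 93^0.612 ≈ 97.73 kt.
Hurricane Vongfong: ΔP = 150; V ≈ 6.1 × 150^0.612 ≈ 130.95 kt.
Difference ≈ 97.73 − 130.95 = -33.22 → -33 kt.

-33 kt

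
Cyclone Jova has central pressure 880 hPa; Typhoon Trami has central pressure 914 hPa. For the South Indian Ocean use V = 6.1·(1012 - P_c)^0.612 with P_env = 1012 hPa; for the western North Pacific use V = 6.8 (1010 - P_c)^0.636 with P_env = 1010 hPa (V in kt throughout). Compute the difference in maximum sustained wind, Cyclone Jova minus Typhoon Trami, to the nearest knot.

-3 kt

Cyclone Jova: ΔP = 132; V ≈ 6.1 × 132^0.612 ≈ 121.09 kt.
Typhoon Trami: ΔP = 96; V ≈ 6.8 × 96^0.636 ≈ 123.95 kt.
Difference ≈ 121.09 − 123.95 = -2.86 → -3 kt.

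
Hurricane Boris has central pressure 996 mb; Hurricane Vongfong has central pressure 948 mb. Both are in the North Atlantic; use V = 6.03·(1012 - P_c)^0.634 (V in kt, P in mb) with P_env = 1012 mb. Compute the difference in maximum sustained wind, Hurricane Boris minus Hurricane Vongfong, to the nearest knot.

Hurricane Boris: ΔP = 16; V ≈ 6.03 × 16^0.634 ≈ 34.97 kt.
Hurricane Vongfong: ΔP = 64; V ≈ 6.03 × 64^0.634 ≈ 84.22 kt.
Difference ≈ 34.97 − 84.22 = -49.25 → -49 kt.

-49 kt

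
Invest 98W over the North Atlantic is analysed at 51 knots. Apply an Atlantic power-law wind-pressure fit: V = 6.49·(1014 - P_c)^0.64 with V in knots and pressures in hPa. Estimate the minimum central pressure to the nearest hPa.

989 hPa

ΔP = (V / 6.49)^(1/0.64) = (51/6.49)^1.562.
51/6.49 = 7.858; 7.858^1.562 ≈ 25.06 hPa.
P_c = 1014 − 25.06 = 988.94 ≈ 989 hPa.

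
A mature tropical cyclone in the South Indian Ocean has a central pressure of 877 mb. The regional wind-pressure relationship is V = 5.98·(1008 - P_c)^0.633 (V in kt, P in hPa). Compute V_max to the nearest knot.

131 kt

ΔP = 1008 − 877 = 131 mb.
131^0.633 ≈ 21.889.
V ≈ 5.98 × 21.889 ≈ 130.9 kt.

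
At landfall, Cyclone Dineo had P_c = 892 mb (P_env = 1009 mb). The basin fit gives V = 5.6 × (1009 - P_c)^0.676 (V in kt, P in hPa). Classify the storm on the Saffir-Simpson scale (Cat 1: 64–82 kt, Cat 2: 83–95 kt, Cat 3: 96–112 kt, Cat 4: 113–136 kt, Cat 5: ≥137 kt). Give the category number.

5

ΔP = 1009 − 892 = 117 mb.
V ≈ 5.6 × 117^0.676 = 5.6 × 25.01 ≈ 140 kt.
140 kt falls in the Category 5 band.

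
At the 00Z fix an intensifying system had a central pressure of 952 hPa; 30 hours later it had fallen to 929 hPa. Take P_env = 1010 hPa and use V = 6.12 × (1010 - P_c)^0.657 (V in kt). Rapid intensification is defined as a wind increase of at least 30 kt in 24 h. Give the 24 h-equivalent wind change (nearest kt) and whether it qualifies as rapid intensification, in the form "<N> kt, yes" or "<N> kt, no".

V₁: ΔP = 58, V ≈ 6.12 × 58^0.657 ≈ 88.17 kt.
V₂: ΔP = 81, V ≈ 6.12 × 81^0.657 ≈ 109.81 kt.
ΔV over 30 h = 21.64 kt → 24 h equivalent = 21.64 × 24/30 ≈ 17.31 kt.
17 kt < 30 kt ⇒ not rapid intensification.

17 kt, no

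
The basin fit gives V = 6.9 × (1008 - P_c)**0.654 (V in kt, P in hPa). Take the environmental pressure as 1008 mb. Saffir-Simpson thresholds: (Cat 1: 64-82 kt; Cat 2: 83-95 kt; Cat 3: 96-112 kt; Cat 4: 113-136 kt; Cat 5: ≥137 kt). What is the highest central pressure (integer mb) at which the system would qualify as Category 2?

Category 2 begins at V = 83 kt.
Required ΔP = (83/6.9)^(1/0.654) = 12.029^1.529 ≈ 44.85 mb.
P_c ≤ 1008 − 44.85 = 963.15, so the highest integer P_c is 963 mb.

963 mb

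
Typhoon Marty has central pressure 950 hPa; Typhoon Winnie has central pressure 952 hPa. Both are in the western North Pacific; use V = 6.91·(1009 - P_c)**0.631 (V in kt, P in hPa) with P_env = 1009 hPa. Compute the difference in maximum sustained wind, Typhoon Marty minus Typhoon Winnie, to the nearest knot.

Typhoon Marty: ΔP = 59; V ≈ 6.91 × 59^0.631 ≈ 90.55 kt.
Typhoon Winnie: ΔP = 57; V ≈ 6.91 × 57^0.631 ≈ 88.60 kt.
Difference ≈ 90.55 − 88.60 = 1.95 → 2 kt.

2 kt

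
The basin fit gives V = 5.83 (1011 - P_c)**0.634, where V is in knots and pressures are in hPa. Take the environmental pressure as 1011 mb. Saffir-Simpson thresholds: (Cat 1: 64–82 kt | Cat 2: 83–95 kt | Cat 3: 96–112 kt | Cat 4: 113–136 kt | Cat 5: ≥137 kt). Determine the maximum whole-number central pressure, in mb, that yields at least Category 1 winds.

967 mb

Category 1 begins at V = 64 kt.
Required ΔP = (64/5.83)^(1/0.634) = 10.978^1.577 ≈ 43.77 mb.
P_c ≤ 1011 − 43.77 = 967.23, so the highest integer P_c is 967 mb.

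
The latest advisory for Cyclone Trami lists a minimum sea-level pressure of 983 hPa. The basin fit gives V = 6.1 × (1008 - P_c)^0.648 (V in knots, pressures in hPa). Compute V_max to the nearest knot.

49 kt

ΔP = 1008 − 983 = 25 hPa.
25^0.648 ≈ 8.051.
V ≈ 6.1 × 8.051 ≈ 49.1 kt.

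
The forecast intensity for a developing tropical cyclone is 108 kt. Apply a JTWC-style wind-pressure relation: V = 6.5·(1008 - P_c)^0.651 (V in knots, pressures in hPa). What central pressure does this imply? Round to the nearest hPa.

ΔP = (V / 6.5)^(1/0.651) = (108/6.5)^1.536.
108/6.5 = 16.615; 16.615^1.536 ≈ 74.96 hPa.
P_c = 1008 − 74.96 = 933.04 ≈ 933 hPa.

933 hPa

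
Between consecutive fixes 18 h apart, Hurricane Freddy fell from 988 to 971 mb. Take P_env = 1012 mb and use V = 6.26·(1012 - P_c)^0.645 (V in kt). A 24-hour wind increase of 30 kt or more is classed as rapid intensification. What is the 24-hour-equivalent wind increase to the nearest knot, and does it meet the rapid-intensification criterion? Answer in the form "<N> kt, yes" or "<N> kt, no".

V₁: ΔP = 24, V ≈ 6.26 × 24^0.645 ≈ 48.62 kt.
V₂: ΔP = 41, V ≈ 6.26 × 41^0.645 ≈ 68.68 kt.
ΔV over 18 h = 20.06 kt → 24 h equivalent = 20.06 × 24/18 ≈ 26.75 kt.
27 kt < 30 kt ⇒ not rapid intensification.

27 kt, no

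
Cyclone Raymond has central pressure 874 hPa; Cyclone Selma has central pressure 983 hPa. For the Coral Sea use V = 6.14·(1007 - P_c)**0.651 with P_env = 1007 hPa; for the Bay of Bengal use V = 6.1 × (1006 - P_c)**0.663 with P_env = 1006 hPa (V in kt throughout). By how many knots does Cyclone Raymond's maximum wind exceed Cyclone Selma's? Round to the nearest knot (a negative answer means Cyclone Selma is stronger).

99 kt

Cyclone Raymond: ΔP = 133; V ≈ 6.14 × 133^0.651 ≈ 148.18 kt.
Cyclone Selma: ΔP = 23; V ≈ 6.1 × 23^0.663 ≈ 48.77 kt.
Difference ≈ 148.18 − 48.77 = 99.41 → 99 kt.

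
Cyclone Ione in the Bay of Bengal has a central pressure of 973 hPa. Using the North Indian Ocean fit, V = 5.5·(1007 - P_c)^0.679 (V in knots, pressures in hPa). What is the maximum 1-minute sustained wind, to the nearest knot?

ΔP = 1007 − 973 = 34 hPa.
34^0.679 ≈ 10.962.
V ≈ 5.5 × 10.962 ≈ 60.3 kt.

60 kt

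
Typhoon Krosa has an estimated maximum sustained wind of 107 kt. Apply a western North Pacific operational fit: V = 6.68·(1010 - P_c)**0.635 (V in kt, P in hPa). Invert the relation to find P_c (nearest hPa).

ΔP = (V / 6.68)^(1/0.635) = (107/6.68)^1.575.
107/6.68 = 16.018; 16.018^1.575 ≈ 78.89 hPa.
P_c = 1010 − 78.89 = 931.11 ≈ 931 hPa.

931 hPa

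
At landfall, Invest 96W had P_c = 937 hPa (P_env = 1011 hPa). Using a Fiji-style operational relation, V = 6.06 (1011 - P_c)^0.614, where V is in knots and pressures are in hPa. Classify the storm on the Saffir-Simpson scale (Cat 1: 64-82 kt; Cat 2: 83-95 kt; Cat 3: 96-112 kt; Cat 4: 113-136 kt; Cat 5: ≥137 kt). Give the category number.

ΔP = 1011 − 937 = 74 hPa.
V ≈ 6.06 × 74^0.614 = 6.06 × 14.05 ≈ 85 kt.
85 kt falls in the Category 2 band.

2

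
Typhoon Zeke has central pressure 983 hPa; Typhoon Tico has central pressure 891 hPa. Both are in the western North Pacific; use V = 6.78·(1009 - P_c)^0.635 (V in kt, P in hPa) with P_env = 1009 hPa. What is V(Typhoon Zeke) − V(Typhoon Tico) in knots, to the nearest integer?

-87 kt

Typhoon Zeke: ΔP = 26; V ≈ 6.78 × 26^0.635 ≈ 53.67 kt.
Typhoon Tico: ΔP = 118; V ≈ 6.78 × 118^0.635 ≈ 140.24 kt.
Difference ≈ 53.67 − 140.24 = -86.57 → -87 kt.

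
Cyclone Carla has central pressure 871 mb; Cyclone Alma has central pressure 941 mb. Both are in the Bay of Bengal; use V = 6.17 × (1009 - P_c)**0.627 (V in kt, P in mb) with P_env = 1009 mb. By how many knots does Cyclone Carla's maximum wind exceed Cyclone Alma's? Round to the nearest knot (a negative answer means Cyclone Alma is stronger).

49 kt

Cyclone Carla: ΔP = 138; V ≈ 6.17 × 138^0.627 ≈ 135.52 kt.
Cyclone Alma: ΔP = 68; V ≈ 6.17 × 68^0.627 ≈ 86.95 kt.
Difference ≈ 135.52 − 86.95 = 48.57 → 49 kt.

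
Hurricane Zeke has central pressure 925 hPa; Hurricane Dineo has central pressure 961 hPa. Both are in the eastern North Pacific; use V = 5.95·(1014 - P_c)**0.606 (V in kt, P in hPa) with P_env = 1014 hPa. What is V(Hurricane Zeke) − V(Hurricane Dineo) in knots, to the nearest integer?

24 kt

Hurricane Zeke: ΔP = 89; V ≈ 5.95 × 89^0.606 ≈ 90.33 kt.
Hurricane Dineo: ΔP = 53; V ≈ 5.95 × 53^0.606 ≈ 65.98 kt.
Difference ≈ 90.33 − 65.98 = 24.35 → 24 kt.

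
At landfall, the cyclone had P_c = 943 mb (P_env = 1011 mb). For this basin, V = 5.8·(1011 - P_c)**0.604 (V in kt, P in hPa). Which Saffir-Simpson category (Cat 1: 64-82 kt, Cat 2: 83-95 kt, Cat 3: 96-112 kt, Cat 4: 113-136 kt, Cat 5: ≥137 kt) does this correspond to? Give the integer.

ΔP = 1011 − 943 = 68 mb.
V ≈ 5.8 × 68^0.604 = 5.8 × 12.79 ≈ 74 kt.
74 kt falls in the Category 1 band.

1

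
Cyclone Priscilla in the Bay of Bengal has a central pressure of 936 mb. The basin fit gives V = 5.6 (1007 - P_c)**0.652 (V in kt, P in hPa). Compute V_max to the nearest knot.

90 kt

ΔP = 1007 − 936 = 71 mb.
71^0.652 ≈ 16.107.
V ≈ 5.6 × 16.107 ≈ 90.2 kt.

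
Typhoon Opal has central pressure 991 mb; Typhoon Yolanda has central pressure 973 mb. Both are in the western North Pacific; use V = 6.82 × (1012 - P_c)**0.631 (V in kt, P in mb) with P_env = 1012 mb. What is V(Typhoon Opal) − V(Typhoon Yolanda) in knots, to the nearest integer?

-22 kt

Typhoon Opal: ΔP = 21; V ≈ 6.82 × 21^0.631 ≈ 46.57 kt.
Typhoon Yolanda: ΔP = 39; V ≈ 6.82 × 39^0.631 ≈ 68.82 kt.
Difference ≈ 46.57 − 68.82 = -22.25 → -22 kt.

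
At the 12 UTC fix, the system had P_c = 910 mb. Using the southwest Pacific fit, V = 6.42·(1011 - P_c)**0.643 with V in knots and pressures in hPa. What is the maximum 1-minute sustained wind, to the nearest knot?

125 kt

ΔP = 1011 − 910 = 101 mb.
101^0.643 ≈ 19.444.
V ≈ 6.42 × 19.444 ≈ 124.8 kt.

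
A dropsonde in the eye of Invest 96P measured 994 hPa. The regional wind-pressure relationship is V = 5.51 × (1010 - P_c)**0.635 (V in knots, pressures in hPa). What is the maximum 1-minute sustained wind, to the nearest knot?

ΔP = 1010 − 994 = 16 hPa.
16^0.635 ≈ 5.816.
V ≈ 5.51 × 5.816 ≈ 32.0 kt.

32 kt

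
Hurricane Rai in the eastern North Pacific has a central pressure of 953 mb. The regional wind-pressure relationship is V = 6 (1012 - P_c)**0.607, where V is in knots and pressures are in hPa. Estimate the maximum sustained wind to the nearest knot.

71 kt

ΔP = 1012 − 953 = 59 mb.
59^0.607 ≈ 11.882.
V ≈ 6 × 11.882 ≈ 71.3 kt.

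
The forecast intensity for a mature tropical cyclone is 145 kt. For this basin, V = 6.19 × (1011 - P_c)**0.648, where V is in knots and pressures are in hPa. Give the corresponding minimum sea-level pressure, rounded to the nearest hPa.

881 hPa

ΔP = (V / 6.19)^(1/0.648) = (145/6.19)^1.543.
145/6.19 = 23.425; 23.425^1.543 ≈ 129.93 hPa.
P_c = 1011 − 129.93 = 881.07 ≈ 881 hPa.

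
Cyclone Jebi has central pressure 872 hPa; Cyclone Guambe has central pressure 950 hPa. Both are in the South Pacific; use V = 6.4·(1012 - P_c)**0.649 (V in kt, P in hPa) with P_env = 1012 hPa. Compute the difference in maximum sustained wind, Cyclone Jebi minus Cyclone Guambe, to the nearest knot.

65 kt

Cyclone Jebi: ΔP = 140; V ≈ 6.4 × 140^0.649 ≈ 158.13 kt.
Cyclone Guambe: ΔP = 62; V ≈ 6.4 × 62^0.649 ≈ 93.21 kt.
Difference ≈ 158.13 − 93.21 = 64.92 → 65 kt.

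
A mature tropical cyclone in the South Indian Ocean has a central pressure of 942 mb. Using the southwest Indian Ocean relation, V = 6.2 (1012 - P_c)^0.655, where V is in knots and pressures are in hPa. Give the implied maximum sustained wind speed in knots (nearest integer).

100 kt

ΔP = 1012 − 942 = 70 mb.
70^0.655 ≈ 16.164.
V ≈ 6.2 × 16.164 ≈ 100.2 kt.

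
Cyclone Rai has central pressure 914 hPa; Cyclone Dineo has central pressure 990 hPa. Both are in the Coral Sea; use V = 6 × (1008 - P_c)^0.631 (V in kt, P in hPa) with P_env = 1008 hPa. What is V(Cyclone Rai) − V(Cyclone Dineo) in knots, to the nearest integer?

68 kt

Cyclone Rai: ΔP = 94; V ≈ 6 × 94^0.631 ≈ 105.49 kt.
Cyclone Dineo: ΔP = 18; V ≈ 6 × 18^0.631 ≈ 37.17 kt.
Difference ≈ 105.49 − 37.17 = 68.32 → 68 kt.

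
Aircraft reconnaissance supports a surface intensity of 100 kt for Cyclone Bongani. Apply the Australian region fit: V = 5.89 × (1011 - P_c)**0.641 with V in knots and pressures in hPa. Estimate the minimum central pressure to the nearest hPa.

928 hPa

ΔP = (V / 5.89)^(1/0.641) = (100/5.89)^1.560.
100/5.89 = 16.978; 16.978^1.560 ≈ 82.93 hPa.
P_c = 1011 − 82.93 = 928.07 ≈ 928 hPa.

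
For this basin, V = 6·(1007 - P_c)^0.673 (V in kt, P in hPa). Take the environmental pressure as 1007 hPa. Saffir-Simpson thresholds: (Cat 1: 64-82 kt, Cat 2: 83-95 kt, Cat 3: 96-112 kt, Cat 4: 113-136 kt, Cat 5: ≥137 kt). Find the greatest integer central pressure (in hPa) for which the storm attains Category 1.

Category 1 begins at V = 64 kt.
Required ΔP = (64/6)^(1/0.673) = 10.667^1.486 ≈ 33.69 hPa.
P_c ≤ 1007 − 33.69 = 973.31, so the highest integer P_c is 973 hPa.

973 hPa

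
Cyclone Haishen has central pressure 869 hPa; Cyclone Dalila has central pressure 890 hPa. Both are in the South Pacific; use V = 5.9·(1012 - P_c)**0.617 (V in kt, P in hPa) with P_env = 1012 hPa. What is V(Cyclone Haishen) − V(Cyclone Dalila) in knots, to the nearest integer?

Cyclone Haishen: ΔP = 143; V ≈ 5.9 × 143^0.617 ≈ 126.09 kt.
Cyclone Dalila: ΔP = 122; V ≈ 5.9 × 122^0.617 ≈ 114.32 kt.
Difference ≈ 126.09 − 114.32 = 11.77 → 12 kt.

12 kt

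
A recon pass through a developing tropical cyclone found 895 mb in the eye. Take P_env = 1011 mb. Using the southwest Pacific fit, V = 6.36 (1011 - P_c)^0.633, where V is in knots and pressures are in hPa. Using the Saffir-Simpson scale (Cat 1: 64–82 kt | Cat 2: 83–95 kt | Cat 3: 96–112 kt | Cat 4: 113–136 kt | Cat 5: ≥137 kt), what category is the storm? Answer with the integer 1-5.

ΔP = 1011 − 895 = 116 mb.
V ≈ 6.36 × 116^0.633 = 6.36 × 20.27 ≈ 129 kt.
129 kt falls in the Category 4 band.

4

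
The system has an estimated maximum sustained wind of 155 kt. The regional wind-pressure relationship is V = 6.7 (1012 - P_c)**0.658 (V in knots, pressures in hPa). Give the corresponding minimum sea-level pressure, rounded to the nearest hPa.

ΔP = (V / 6.7)^(1/0.658) = (155/6.7)^1.520.
155/6.7 = 23.134; 23.134^1.520 ≈ 118.40 hPa.
P_c = 1012 − 118.40 = 893.60 ≈ 894 hPa.

894 hPa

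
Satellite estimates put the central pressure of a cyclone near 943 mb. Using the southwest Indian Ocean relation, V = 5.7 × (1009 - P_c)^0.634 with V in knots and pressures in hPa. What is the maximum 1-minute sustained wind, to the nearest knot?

ΔP = 1009 − 943 = 66 mb.
66^0.634 ≈ 14.243.
V ≈ 5.7 × 14.243 ≈ 81.2 kt.

81 kt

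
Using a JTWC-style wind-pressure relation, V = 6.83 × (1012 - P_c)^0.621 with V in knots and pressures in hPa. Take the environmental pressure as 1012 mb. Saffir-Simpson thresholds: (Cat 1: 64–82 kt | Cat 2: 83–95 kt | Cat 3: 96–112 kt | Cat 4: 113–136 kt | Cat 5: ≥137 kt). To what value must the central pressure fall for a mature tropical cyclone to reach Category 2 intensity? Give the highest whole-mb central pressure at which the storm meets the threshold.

956 mb

Category 2 begins at V = 83 kt.
Required ΔP = (83/6.83)^(1/0.621) = 12.152^1.610 ≈ 55.80 mb.
P_c ≤ 1012 − 55.80 = 956.20, so the highest integer P_c is 956 mb.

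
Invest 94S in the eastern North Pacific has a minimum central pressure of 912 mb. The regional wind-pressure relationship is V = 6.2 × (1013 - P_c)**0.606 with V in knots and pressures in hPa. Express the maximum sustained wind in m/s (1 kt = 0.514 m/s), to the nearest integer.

52 m/s

ΔP = 1013 − 912 = 101 mb.
V ≈ 6.2 × 101^0.606 = 6.2 × 16.392 ≈ 101.627 kt.
101.627 × 0.514 ≈ 52.24 m/s → 52 m/s.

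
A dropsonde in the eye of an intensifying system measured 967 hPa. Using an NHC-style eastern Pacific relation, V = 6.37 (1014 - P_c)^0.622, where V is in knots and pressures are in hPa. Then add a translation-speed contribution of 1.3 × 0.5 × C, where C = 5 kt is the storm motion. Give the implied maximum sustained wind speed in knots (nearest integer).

73 kt

ΔP = 1014 − 967 = 47 hPa.
47^0.622 ≈ 10.966.
V ≈ 6.37 × 10.966 ≈ 69.9 kt.
Translation term: 1.3 × 0.5 × 5 = 3.25 kt.
Corrected V ≈ 73.15 kt → 73 kt.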